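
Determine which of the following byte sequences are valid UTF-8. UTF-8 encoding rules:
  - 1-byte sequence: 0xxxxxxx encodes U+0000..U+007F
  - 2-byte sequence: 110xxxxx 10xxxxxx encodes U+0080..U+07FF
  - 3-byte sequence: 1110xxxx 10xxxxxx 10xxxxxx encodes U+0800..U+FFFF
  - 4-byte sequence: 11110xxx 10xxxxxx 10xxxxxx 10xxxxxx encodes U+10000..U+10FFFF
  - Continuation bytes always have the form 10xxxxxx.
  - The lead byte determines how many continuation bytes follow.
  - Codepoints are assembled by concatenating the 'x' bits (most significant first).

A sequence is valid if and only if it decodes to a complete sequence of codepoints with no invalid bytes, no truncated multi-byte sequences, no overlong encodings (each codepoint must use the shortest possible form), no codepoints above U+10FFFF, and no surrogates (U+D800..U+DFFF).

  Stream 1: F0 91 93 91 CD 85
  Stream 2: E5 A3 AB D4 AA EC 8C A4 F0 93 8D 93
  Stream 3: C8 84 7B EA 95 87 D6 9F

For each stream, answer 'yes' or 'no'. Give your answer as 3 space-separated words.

Answer: yes yes yes

Derivation:
Stream 1: decodes cleanly. VALID
Stream 2: decodes cleanly. VALID
Stream 3: decodes cleanly. VALID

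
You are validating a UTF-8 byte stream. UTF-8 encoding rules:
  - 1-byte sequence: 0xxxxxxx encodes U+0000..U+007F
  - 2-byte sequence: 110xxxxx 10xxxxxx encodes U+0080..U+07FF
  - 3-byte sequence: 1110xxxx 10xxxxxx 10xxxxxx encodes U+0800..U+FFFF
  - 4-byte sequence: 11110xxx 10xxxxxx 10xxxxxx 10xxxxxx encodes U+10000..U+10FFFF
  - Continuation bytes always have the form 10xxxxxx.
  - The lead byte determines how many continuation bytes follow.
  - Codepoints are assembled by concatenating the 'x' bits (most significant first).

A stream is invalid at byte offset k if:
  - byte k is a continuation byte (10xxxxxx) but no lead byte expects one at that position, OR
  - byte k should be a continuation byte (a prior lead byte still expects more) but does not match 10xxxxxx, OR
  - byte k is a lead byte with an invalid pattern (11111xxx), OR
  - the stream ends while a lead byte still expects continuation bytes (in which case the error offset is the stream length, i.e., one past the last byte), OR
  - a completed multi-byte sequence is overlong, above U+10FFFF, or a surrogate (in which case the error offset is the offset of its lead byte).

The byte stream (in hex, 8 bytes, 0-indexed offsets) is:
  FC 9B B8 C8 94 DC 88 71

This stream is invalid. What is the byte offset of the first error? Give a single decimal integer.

Answer: 0

Derivation:
Byte[0]=FC: INVALID lead byte (not 0xxx/110x/1110/11110)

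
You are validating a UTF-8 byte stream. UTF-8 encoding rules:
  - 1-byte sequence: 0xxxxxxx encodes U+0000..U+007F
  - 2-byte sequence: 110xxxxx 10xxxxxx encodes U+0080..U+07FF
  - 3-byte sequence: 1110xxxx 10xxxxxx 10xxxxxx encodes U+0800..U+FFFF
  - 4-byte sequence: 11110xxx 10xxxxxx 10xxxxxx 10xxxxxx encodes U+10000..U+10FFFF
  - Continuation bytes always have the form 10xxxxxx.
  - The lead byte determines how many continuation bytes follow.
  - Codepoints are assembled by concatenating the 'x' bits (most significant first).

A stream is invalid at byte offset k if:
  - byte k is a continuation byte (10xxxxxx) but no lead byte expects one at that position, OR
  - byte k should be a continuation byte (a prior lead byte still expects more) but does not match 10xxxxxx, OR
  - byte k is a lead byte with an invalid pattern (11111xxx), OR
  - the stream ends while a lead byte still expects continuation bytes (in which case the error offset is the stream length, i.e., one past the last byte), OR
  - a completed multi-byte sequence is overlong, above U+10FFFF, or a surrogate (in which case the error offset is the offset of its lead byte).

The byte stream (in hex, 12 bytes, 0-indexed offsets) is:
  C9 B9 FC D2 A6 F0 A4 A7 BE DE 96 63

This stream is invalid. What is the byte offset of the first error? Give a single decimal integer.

Byte[0]=C9: 2-byte lead, need 1 cont bytes. acc=0x9
Byte[1]=B9: continuation. acc=(acc<<6)|0x39=0x279
Completed: cp=U+0279 (starts at byte 0)
Byte[2]=FC: INVALID lead byte (not 0xxx/110x/1110/11110)

Answer: 2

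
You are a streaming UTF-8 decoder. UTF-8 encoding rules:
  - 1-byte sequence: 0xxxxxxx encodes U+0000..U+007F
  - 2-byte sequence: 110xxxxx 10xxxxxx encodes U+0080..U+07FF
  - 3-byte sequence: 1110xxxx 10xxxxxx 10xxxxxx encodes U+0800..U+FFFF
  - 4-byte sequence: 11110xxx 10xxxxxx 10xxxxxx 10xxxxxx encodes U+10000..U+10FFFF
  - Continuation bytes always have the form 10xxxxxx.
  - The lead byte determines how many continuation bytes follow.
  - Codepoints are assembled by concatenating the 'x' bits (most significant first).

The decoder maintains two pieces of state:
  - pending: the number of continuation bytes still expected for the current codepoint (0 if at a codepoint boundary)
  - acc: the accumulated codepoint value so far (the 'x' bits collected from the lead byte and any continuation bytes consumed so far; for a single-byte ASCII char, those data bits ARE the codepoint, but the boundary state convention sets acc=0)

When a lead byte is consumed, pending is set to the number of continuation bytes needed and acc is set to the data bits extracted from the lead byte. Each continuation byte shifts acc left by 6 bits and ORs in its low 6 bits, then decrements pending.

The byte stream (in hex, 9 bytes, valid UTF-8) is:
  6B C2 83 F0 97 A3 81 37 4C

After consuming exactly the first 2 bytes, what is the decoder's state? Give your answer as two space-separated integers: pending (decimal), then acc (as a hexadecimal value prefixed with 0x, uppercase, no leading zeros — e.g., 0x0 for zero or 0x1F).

Byte[0]=6B: 1-byte. pending=0, acc=0x0
Byte[1]=C2: 2-byte lead. pending=1, acc=0x2

Answer: 1 0x2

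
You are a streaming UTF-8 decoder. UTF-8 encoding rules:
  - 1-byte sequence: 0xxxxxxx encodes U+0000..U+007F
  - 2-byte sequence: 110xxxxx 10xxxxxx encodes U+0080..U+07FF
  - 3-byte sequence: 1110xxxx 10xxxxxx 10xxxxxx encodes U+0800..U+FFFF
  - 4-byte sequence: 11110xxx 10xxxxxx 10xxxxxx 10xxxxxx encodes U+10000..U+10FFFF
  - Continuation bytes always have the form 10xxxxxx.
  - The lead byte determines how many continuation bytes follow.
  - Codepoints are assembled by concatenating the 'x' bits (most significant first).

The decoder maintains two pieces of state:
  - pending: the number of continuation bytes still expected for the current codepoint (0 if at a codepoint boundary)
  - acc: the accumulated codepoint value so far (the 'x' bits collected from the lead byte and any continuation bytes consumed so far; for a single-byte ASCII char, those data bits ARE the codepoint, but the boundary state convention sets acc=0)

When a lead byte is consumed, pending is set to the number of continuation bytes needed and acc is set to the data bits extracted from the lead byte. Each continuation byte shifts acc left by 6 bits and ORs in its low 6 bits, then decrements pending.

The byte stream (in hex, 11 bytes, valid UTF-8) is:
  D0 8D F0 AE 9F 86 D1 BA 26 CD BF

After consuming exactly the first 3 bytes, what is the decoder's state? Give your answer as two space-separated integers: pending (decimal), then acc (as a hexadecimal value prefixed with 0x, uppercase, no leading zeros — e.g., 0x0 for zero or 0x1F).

Byte[0]=D0: 2-byte lead. pending=1, acc=0x10
Byte[1]=8D: continuation. acc=(acc<<6)|0x0D=0x40D, pending=0
Byte[2]=F0: 4-byte lead. pending=3, acc=0x0

Answer: 3 0x0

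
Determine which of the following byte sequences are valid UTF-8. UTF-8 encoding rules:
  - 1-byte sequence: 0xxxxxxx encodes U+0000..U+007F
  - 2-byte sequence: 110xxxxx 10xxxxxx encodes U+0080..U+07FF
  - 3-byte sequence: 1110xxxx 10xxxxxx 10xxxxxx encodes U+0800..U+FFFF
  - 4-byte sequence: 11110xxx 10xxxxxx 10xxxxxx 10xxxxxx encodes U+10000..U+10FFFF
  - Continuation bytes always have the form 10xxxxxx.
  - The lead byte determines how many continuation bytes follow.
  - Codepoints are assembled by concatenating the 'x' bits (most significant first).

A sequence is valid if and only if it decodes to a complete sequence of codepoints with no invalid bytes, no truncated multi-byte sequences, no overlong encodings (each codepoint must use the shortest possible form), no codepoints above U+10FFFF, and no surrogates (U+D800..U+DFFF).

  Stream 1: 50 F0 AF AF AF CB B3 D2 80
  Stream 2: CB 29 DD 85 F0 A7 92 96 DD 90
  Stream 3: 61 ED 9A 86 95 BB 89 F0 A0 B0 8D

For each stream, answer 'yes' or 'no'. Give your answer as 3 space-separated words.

Answer: yes no no

Derivation:
Stream 1: decodes cleanly. VALID
Stream 2: error at byte offset 1. INVALID
Stream 3: error at byte offset 4. INVALID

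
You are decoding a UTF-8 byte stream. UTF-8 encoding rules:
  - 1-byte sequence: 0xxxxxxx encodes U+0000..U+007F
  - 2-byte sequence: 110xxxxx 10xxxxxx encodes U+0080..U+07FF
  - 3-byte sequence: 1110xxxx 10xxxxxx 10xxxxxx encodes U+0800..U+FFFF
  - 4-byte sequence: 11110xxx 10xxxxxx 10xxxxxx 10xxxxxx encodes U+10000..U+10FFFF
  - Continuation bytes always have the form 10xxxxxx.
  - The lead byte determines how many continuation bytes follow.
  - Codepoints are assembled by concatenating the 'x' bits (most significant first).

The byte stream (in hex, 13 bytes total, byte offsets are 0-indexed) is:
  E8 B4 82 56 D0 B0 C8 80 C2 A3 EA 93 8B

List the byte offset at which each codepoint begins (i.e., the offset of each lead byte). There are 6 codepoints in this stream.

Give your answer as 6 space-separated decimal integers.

Answer: 0 3 4 6 8 10

Derivation:
Byte[0]=E8: 3-byte lead, need 2 cont bytes. acc=0x8
Byte[1]=B4: continuation. acc=(acc<<6)|0x34=0x234
Byte[2]=82: continuation. acc=(acc<<6)|0x02=0x8D02
Completed: cp=U+8D02 (starts at byte 0)
Byte[3]=56: 1-byte ASCII. cp=U+0056
Byte[4]=D0: 2-byte lead, need 1 cont bytes. acc=0x10
Byte[5]=B0: continuation. acc=(acc<<6)|0x30=0x430
Completed: cp=U+0430 (starts at byte 4)
Byte[6]=C8: 2-byte lead, need 1 cont bytes. acc=0x8
Byte[7]=80: continuation. acc=(acc<<6)|0x00=0x200
Completed: cp=U+0200 (starts at byte 6)
Byte[8]=C2: 2-byte lead, need 1 cont bytes. acc=0x2
Byte[9]=A3: continuation. acc=(acc<<6)|0x23=0xA3
Completed: cp=U+00A3 (starts at byte 8)
Byte[10]=EA: 3-byte lead, need 2 cont bytes. acc=0xA
Byte[11]=93: continuation. acc=(acc<<6)|0x13=0x293
Byte[12]=8B: continuation. acc=(acc<<6)|0x0B=0xA4CB
Completed: cp=U+A4CB (starts at byte 10)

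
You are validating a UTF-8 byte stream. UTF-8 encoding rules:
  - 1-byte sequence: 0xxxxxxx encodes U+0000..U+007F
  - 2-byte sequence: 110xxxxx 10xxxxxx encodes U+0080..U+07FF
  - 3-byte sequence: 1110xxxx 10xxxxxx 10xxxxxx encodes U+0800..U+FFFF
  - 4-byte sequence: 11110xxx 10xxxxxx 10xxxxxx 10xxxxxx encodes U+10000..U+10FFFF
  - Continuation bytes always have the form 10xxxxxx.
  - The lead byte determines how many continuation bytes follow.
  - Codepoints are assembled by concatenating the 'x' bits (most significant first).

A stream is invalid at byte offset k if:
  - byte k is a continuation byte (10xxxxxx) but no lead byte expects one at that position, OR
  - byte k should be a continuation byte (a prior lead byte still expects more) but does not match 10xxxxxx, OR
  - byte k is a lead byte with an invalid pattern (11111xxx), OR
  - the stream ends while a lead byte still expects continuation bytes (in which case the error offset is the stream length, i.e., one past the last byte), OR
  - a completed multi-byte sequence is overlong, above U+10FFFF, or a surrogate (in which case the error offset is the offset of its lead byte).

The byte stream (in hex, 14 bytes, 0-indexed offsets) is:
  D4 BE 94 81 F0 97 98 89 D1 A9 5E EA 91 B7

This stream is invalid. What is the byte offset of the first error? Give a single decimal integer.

Answer: 2

Derivation:
Byte[0]=D4: 2-byte lead, need 1 cont bytes. acc=0x14
Byte[1]=BE: continuation. acc=(acc<<6)|0x3E=0x53E
Completed: cp=U+053E (starts at byte 0)
Byte[2]=94: INVALID lead byte (not 0xxx/110x/1110/11110)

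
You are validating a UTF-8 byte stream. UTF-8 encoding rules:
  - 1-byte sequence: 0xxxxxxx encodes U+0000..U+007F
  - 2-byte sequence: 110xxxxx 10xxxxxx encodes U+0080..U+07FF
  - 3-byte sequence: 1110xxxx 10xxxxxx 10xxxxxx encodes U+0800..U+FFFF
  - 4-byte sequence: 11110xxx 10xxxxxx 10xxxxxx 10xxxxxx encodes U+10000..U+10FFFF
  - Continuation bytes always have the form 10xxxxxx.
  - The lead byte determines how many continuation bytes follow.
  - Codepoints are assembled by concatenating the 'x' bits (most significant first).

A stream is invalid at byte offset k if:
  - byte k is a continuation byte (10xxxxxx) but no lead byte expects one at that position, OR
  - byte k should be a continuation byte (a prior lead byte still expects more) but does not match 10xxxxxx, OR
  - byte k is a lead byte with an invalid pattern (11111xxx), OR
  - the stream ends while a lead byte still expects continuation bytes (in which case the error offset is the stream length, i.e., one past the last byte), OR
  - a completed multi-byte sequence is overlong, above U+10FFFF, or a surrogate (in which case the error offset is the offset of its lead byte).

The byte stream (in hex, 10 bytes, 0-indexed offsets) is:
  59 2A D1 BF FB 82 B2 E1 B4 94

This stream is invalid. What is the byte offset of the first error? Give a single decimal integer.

Answer: 4

Derivation:
Byte[0]=59: 1-byte ASCII. cp=U+0059
Byte[1]=2A: 1-byte ASCII. cp=U+002A
Byte[2]=D1: 2-byte lead, need 1 cont bytes. acc=0x11
Byte[3]=BF: continuation. acc=(acc<<6)|0x3F=0x47F
Completed: cp=U+047F (starts at byte 2)
Byte[4]=FB: INVALID lead byte (not 0xxx/110x/1110/11110)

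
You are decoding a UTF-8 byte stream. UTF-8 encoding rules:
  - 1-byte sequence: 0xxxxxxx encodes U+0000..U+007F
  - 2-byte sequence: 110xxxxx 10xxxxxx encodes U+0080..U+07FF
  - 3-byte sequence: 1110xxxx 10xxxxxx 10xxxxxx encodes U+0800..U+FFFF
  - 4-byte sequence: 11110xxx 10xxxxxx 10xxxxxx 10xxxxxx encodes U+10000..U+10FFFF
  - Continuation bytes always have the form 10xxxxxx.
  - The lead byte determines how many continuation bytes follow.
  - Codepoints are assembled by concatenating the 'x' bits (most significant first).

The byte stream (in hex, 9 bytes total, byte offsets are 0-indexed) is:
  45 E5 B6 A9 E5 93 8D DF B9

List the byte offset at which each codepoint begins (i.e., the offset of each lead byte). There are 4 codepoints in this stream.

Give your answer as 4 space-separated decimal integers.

Byte[0]=45: 1-byte ASCII. cp=U+0045
Byte[1]=E5: 3-byte lead, need 2 cont bytes. acc=0x5
Byte[2]=B6: continuation. acc=(acc<<6)|0x36=0x176
Byte[3]=A9: continuation. acc=(acc<<6)|0x29=0x5DA9
Completed: cp=U+5DA9 (starts at byte 1)
Byte[4]=E5: 3-byte lead, need 2 cont bytes. acc=0x5
Byte[5]=93: continuation. acc=(acc<<6)|0x13=0x153
Byte[6]=8D: continuation. acc=(acc<<6)|0x0D=0x54CD
Completed: cp=U+54CD (starts at byte 4)
Byte[7]=DF: 2-byte lead, need 1 cont bytes. acc=0x1F
Byte[8]=B9: continuation. acc=(acc<<6)|0x39=0x7F9
Completed: cp=U+07F9 (starts at byte 7)

Answer: 0 1 4 7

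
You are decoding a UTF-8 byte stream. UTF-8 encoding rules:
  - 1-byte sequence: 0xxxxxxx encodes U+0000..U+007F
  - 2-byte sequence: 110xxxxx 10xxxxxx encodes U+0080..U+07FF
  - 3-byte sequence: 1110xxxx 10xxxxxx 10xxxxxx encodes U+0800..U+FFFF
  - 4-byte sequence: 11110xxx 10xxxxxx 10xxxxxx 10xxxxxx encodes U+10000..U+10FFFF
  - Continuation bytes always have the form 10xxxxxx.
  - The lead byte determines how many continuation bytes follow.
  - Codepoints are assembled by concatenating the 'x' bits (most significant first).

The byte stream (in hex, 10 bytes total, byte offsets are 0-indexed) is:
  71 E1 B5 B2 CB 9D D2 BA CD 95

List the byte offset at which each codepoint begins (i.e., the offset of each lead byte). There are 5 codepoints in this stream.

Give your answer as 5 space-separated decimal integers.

Answer: 0 1 4 6 8

Derivation:
Byte[0]=71: 1-byte ASCII. cp=U+0071
Byte[1]=E1: 3-byte lead, need 2 cont bytes. acc=0x1
Byte[2]=B5: continuation. acc=(acc<<6)|0x35=0x75
Byte[3]=B2: continuation. acc=(acc<<6)|0x32=0x1D72
Completed: cp=U+1D72 (starts at byte 1)
Byte[4]=CB: 2-byte lead, need 1 cont bytes. acc=0xB
Byte[5]=9D: continuation. acc=(acc<<6)|0x1D=0x2DD
Completed: cp=U+02DD (starts at byte 4)
Byte[6]=D2: 2-byte lead, need 1 cont bytes. acc=0x12
Byte[7]=BA: continuation. acc=(acc<<6)|0x3A=0x4BA
Completed: cp=U+04BA (starts at byte 6)
Byte[8]=CD: 2-byte lead, need 1 cont bytes. acc=0xD
Byte[9]=95: continuation. acc=(acc<<6)|0x15=0x355
Completed: cp=U+0355 (starts at byte 8)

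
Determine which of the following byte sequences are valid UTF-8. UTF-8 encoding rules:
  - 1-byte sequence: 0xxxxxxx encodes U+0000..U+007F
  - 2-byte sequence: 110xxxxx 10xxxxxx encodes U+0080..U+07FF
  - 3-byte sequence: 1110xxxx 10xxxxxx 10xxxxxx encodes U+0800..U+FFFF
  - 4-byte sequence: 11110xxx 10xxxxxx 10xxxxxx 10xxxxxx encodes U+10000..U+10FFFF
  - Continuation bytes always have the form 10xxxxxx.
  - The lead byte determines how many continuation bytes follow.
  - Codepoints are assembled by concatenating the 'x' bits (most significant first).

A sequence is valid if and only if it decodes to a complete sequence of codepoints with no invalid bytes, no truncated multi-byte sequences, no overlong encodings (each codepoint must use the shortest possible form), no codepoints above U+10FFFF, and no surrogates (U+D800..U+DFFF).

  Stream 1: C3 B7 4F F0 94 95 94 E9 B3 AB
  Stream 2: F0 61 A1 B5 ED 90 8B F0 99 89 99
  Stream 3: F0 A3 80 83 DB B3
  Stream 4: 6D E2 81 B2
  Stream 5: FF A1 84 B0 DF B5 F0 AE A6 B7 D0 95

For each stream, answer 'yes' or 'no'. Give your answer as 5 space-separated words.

Stream 1: decodes cleanly. VALID
Stream 2: error at byte offset 1. INVALID
Stream 3: decodes cleanly. VALID
Stream 4: decodes cleanly. VALID
Stream 5: error at byte offset 0. INVALID

Answer: yes no yes yes no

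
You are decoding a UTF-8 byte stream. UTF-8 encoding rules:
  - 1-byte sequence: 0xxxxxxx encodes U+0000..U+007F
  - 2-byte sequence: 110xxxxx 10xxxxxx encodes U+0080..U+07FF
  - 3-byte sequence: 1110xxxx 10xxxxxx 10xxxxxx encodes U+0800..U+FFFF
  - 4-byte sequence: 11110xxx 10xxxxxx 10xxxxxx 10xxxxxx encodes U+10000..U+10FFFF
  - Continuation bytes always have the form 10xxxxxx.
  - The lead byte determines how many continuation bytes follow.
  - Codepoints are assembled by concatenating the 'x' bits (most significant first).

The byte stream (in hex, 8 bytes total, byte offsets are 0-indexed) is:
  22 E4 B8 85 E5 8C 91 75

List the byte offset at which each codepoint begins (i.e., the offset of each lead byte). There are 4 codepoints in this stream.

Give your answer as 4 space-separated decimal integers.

Byte[0]=22: 1-byte ASCII. cp=U+0022
Byte[1]=E4: 3-byte lead, need 2 cont bytes. acc=0x4
Byte[2]=B8: continuation. acc=(acc<<6)|0x38=0x138
Byte[3]=85: continuation. acc=(acc<<6)|0x05=0x4E05
Completed: cp=U+4E05 (starts at byte 1)
Byte[4]=E5: 3-byte lead, need 2 cont bytes. acc=0x5
Byte[5]=8C: continuation. acc=(acc<<6)|0x0C=0x14C
Byte[6]=91: continuation. acc=(acc<<6)|0x11=0x5311
Completed: cp=U+5311 (starts at byte 4)
Byte[7]=75: 1-byte ASCII. cp=U+0075

Answer: 0 1 4 7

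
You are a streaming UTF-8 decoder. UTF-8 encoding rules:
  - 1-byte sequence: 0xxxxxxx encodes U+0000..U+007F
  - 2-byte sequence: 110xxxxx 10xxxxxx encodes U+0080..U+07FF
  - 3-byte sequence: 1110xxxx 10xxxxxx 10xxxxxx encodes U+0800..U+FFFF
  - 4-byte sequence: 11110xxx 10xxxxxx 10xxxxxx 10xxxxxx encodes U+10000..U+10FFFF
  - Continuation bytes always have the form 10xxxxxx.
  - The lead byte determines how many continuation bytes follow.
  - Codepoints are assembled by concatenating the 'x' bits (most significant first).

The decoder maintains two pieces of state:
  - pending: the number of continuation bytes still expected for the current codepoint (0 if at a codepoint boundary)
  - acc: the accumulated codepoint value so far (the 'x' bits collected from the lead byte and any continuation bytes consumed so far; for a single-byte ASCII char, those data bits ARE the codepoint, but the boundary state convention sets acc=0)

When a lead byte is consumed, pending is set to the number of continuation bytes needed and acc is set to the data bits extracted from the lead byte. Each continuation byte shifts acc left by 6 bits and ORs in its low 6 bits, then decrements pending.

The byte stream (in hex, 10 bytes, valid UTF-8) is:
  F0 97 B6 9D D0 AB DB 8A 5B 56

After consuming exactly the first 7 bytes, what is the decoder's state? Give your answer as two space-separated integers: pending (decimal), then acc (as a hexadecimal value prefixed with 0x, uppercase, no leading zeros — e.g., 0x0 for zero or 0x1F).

Answer: 1 0x1B

Derivation:
Byte[0]=F0: 4-byte lead. pending=3, acc=0x0
Byte[1]=97: continuation. acc=(acc<<6)|0x17=0x17, pending=2
Byte[2]=B6: continuation. acc=(acc<<6)|0x36=0x5F6, pending=1
Byte[3]=9D: continuation. acc=(acc<<6)|0x1D=0x17D9D, pending=0
Byte[4]=D0: 2-byte lead. pending=1, acc=0x10
Byte[5]=AB: continuation. acc=(acc<<6)|0x2B=0x42B, pending=0
Byte[6]=DB: 2-byte lead. pending=1, acc=0x1B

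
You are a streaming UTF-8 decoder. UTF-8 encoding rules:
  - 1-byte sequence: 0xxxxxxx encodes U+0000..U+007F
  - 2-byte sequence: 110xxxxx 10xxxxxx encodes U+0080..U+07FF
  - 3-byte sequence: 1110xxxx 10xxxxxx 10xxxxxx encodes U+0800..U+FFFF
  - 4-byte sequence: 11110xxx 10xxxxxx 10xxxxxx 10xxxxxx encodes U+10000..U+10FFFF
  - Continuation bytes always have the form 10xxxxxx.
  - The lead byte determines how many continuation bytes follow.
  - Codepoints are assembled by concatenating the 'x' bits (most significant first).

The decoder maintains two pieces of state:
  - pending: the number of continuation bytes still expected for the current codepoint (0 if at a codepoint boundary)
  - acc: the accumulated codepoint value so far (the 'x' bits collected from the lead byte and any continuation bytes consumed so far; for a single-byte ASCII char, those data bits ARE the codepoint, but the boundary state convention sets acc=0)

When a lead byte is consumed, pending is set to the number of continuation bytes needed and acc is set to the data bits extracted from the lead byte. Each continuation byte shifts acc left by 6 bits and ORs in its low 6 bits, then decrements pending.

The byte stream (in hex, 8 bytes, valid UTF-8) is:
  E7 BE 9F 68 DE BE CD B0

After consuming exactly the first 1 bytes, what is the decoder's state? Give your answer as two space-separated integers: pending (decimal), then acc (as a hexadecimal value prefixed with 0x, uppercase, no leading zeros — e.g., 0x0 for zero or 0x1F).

Answer: 2 0x7

Derivation:
Byte[0]=E7: 3-byte lead. pending=2, acc=0x7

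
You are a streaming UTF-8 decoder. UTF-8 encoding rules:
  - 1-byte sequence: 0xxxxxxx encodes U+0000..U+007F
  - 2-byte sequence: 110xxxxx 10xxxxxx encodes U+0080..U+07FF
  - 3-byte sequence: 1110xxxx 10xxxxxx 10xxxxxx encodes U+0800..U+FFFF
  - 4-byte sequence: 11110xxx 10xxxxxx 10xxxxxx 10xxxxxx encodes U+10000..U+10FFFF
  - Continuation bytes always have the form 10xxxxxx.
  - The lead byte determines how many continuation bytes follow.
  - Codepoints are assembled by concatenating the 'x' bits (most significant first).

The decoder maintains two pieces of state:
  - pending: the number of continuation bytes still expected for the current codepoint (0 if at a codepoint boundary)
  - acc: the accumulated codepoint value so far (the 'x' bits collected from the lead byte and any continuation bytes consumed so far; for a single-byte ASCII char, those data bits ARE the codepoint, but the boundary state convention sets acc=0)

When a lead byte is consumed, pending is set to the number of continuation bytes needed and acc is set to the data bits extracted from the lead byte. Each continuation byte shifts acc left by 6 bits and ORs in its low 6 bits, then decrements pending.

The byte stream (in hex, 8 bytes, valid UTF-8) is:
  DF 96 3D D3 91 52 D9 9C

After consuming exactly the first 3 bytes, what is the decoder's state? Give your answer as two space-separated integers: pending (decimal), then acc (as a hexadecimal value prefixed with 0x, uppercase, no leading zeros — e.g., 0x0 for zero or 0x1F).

Byte[0]=DF: 2-byte lead. pending=1, acc=0x1F
Byte[1]=96: continuation. acc=(acc<<6)|0x16=0x7D6, pending=0
Byte[2]=3D: 1-byte. pending=0, acc=0x0

Answer: 0 0x0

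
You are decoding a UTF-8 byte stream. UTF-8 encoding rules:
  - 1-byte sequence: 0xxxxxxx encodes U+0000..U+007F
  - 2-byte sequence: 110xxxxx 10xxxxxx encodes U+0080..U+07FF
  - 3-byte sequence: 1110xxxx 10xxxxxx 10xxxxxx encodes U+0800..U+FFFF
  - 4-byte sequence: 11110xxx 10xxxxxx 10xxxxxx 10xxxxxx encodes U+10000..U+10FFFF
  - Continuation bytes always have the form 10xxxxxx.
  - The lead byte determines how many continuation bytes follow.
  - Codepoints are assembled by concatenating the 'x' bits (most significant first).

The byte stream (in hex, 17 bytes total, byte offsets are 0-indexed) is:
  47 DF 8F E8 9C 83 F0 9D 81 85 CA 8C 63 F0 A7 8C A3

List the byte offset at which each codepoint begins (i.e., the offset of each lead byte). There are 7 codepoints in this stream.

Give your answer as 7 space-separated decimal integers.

Byte[0]=47: 1-byte ASCII. cp=U+0047
Byte[1]=DF: 2-byte lead, need 1 cont bytes. acc=0x1F
Byte[2]=8F: continuation. acc=(acc<<6)|0x0F=0x7CF
Completed: cp=U+07CF (starts at byte 1)
Byte[3]=E8: 3-byte lead, need 2 cont bytes. acc=0x8
Byte[4]=9C: continuation. acc=(acc<<6)|0x1C=0x21C
Byte[5]=83: continuation. acc=(acc<<6)|0x03=0x8703
Completed: cp=U+8703 (starts at byte 3)
Byte[6]=F0: 4-byte lead, need 3 cont bytes. acc=0x0
Byte[7]=9D: continuation. acc=(acc<<6)|0x1D=0x1D
Byte[8]=81: continuation. acc=(acc<<6)|0x01=0x741
Byte[9]=85: continuation. acc=(acc<<6)|0x05=0x1D045
Completed: cp=U+1D045 (starts at byte 6)
Byte[10]=CA: 2-byte lead, need 1 cont bytes. acc=0xA
Byte[11]=8C: continuation. acc=(acc<<6)|0x0C=0x28C
Completed: cp=U+028C (starts at byte 10)
Byte[12]=63: 1-byte ASCII. cp=U+0063
Byte[13]=F0: 4-byte lead, need 3 cont bytes. acc=0x0
Byte[14]=A7: continuation. acc=(acc<<6)|0x27=0x27
Byte[15]=8C: continuation. acc=(acc<<6)|0x0C=0x9CC
Byte[16]=A3: continuation. acc=(acc<<6)|0x23=0x27323
Completed: cp=U+27323 (starts at byte 13)

Answer: 0 1 3 6 10 12 13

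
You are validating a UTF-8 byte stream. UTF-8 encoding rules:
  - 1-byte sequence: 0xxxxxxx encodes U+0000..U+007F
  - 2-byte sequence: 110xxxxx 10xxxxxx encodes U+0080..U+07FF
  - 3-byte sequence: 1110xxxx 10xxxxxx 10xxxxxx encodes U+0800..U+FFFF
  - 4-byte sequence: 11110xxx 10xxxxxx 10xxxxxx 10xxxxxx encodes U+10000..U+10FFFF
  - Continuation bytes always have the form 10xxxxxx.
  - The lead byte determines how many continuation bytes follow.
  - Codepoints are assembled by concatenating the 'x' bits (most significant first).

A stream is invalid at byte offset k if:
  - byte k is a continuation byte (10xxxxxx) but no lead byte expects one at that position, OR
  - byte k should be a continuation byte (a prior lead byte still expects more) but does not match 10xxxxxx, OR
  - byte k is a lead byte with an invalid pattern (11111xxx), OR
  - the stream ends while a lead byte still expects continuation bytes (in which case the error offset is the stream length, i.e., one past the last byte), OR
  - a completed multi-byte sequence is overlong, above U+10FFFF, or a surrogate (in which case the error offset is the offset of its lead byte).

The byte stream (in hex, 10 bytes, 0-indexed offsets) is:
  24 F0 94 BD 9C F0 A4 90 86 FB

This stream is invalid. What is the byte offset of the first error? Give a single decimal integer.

Answer: 9

Derivation:
Byte[0]=24: 1-byte ASCII. cp=U+0024
Byte[1]=F0: 4-byte lead, need 3 cont bytes. acc=0x0
Byte[2]=94: continuation. acc=(acc<<6)|0x14=0x14
Byte[3]=BD: continuation. acc=(acc<<6)|0x3D=0x53D
Byte[4]=9C: continuation. acc=(acc<<6)|0x1C=0x14F5C
Completed: cp=U+14F5C (starts at byte 1)
Byte[5]=F0: 4-byte lead, need 3 cont bytes. acc=0x0
Byte[6]=A4: continuation. acc=(acc<<6)|0x24=0x24
Byte[7]=90: continuation. acc=(acc<<6)|0x10=0x910
Byte[8]=86: continuation. acc=(acc<<6)|0x06=0x24406
Completed: cp=U+24406 (starts at byte 5)
Byte[9]=FB: INVALID lead byte (not 0xxx/110x/1110/11110)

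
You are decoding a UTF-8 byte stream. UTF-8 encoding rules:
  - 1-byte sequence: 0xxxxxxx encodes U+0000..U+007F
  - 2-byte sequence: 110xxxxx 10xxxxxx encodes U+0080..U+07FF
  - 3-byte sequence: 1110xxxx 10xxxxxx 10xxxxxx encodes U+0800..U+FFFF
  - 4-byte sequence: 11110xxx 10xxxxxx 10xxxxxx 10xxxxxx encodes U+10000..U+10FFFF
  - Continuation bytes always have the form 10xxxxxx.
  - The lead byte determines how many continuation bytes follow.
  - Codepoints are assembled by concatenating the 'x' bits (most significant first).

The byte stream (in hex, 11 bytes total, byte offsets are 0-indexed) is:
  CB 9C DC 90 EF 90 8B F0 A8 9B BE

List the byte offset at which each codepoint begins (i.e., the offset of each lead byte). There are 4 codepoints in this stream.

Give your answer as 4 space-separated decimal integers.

Answer: 0 2 4 7

Derivation:
Byte[0]=CB: 2-byte lead, need 1 cont bytes. acc=0xB
Byte[1]=9C: continuation. acc=(acc<<6)|0x1C=0x2DC
Completed: cp=U+02DC (starts at byte 0)
Byte[2]=DC: 2-byte lead, need 1 cont bytes. acc=0x1C
Byte[3]=90: continuation. acc=(acc<<6)|0x10=0x710
Completed: cp=U+0710 (starts at byte 2)
Byte[4]=EF: 3-byte lead, need 2 cont bytes. acc=0xF
Byte[5]=90: continuation. acc=(acc<<6)|0x10=0x3D0
Byte[6]=8B: continuation. acc=(acc<<6)|0x0B=0xF40B
Completed: cp=U+F40B (starts at byte 4)
Byte[7]=F0: 4-byte lead, need 3 cont bytes. acc=0x0
Byte[8]=A8: continuation. acc=(acc<<6)|0x28=0x28
Byte[9]=9B: continuation. acc=(acc<<6)|0x1B=0xA1B
Byte[10]=BE: continuation. acc=(acc<<6)|0x3E=0x286FE
Completed: cp=U+286FE (starts at byte 7)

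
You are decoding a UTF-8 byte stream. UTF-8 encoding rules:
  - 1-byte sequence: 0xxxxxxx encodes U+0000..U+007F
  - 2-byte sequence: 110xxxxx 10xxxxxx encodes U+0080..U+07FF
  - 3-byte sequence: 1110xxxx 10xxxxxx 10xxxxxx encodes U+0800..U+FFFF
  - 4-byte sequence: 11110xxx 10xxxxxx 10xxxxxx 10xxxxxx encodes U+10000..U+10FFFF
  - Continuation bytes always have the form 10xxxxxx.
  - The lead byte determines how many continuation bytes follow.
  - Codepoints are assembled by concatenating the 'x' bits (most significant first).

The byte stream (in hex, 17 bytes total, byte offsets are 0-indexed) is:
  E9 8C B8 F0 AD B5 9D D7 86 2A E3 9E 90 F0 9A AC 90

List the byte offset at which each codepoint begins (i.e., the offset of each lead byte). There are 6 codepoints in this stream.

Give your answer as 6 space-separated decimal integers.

Answer: 0 3 7 9 10 13

Derivation:
Byte[0]=E9: 3-byte lead, need 2 cont bytes. acc=0x9
Byte[1]=8C: continuation. acc=(acc<<6)|0x0C=0x24C
Byte[2]=B8: continuation. acc=(acc<<6)|0x38=0x9338
Completed: cp=U+9338 (starts at byte 0)
Byte[3]=F0: 4-byte lead, need 3 cont bytes. acc=0x0
Byte[4]=AD: continuation. acc=(acc<<6)|0x2D=0x2D
Byte[5]=B5: continuation. acc=(acc<<6)|0x35=0xB75
Byte[6]=9D: continuation. acc=(acc<<6)|0x1D=0x2DD5D
Completed: cp=U+2DD5D (starts at byte 3)
Byte[7]=D7: 2-byte lead, need 1 cont bytes. acc=0x17
Byte[8]=86: continuation. acc=(acc<<6)|0x06=0x5C6
Completed: cp=U+05C6 (starts at byte 7)
Byte[9]=2A: 1-byte ASCII. cp=U+002A
Byte[10]=E3: 3-byte lead, need 2 cont bytes. acc=0x3
Byte[11]=9E: continuation. acc=(acc<<6)|0x1E=0xDE
Byte[12]=90: continuation. acc=(acc<<6)|0x10=0x3790
Completed: cp=U+3790 (starts at byte 10)
Byte[13]=F0: 4-byte lead, need 3 cont bytes. acc=0x0
Byte[14]=9A: continuation. acc=(acc<<6)|0x1A=0x1A
Byte[15]=AC: continuation. acc=(acc<<6)|0x2C=0x6AC
Byte[16]=90: continuation. acc=(acc<<6)|0x10=0x1AB10
Completed: cp=U+1AB10 (starts at byte 13)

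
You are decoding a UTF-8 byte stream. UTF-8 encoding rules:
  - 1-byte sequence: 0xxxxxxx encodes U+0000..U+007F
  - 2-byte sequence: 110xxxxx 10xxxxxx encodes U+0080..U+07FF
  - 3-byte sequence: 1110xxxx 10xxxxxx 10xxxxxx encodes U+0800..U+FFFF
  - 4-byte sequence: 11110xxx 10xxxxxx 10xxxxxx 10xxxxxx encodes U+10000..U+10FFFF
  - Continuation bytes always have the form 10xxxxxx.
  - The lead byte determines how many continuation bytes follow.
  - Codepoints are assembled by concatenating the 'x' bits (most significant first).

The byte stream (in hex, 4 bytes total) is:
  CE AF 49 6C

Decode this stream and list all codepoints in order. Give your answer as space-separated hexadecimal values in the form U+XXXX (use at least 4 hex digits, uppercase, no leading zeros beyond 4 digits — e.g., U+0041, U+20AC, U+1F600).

Byte[0]=CE: 2-byte lead, need 1 cont bytes. acc=0xE
Byte[1]=AF: continuation. acc=(acc<<6)|0x2F=0x3AF
Completed: cp=U+03AF (starts at byte 0)
Byte[2]=49: 1-byte ASCII. cp=U+0049
Byte[3]=6C: 1-byte ASCII. cp=U+006C

Answer: U+03AF U+0049 U+006C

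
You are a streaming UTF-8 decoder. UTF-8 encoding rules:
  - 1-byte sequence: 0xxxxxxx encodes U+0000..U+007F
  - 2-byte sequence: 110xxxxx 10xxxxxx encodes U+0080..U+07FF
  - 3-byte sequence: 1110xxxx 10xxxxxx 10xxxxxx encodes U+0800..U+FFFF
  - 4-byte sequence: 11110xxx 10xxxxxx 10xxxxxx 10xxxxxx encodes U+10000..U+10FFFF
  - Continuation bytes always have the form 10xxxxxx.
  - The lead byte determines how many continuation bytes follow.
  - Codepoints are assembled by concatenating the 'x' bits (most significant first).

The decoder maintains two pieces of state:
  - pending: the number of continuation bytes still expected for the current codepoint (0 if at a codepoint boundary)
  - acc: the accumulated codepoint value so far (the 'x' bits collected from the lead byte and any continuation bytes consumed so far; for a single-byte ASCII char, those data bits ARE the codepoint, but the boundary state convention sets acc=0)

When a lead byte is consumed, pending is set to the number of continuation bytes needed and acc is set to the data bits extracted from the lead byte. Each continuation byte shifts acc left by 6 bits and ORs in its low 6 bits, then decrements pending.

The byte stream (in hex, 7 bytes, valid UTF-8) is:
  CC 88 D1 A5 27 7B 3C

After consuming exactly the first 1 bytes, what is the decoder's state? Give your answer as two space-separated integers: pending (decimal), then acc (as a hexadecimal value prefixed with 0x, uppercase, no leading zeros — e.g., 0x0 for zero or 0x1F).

Byte[0]=CC: 2-byte lead. pending=1, acc=0xC

Answer: 1 0xC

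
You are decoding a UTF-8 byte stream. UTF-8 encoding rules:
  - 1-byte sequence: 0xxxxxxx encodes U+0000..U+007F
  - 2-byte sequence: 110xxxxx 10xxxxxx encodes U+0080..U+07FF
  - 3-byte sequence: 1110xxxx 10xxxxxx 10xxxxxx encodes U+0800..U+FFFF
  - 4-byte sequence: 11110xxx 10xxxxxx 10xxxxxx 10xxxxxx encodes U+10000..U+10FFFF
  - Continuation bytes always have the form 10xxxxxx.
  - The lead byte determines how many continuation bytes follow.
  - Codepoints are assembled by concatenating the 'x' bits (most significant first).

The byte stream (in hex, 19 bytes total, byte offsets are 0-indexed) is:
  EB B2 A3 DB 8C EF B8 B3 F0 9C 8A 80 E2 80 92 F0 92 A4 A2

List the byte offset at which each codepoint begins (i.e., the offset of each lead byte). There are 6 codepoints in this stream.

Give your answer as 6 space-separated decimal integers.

Byte[0]=EB: 3-byte lead, need 2 cont bytes. acc=0xB
Byte[1]=B2: continuation. acc=(acc<<6)|0x32=0x2F2
Byte[2]=A3: continuation. acc=(acc<<6)|0x23=0xBCA3
Completed: cp=U+BCA3 (starts at byte 0)
Byte[3]=DB: 2-byte lead, need 1 cont bytes. acc=0x1B
Byte[4]=8C: continuation. acc=(acc<<6)|0x0C=0x6CC
Completed: cp=U+06CC (starts at byte 3)
Byte[5]=EF: 3-byte lead, need 2 cont bytes. acc=0xF
Byte[6]=B8: continuation. acc=(acc<<6)|0x38=0x3F8
Byte[7]=B3: continuation. acc=(acc<<6)|0x33=0xFE33
Completed: cp=U+FE33 (starts at byte 5)
Byte[8]=F0: 4-byte lead, need 3 cont bytes. acc=0x0
Byte[9]=9C: continuation. acc=(acc<<6)|0x1C=0x1C
Byte[10]=8A: continuation. acc=(acc<<6)|0x0A=0x70A
Byte[11]=80: continuation. acc=(acc<<6)|0x00=0x1C280
Completed: cp=U+1C280 (starts at byte 8)
Byte[12]=E2: 3-byte lead, need 2 cont bytes. acc=0x2
Byte[13]=80: continuation. acc=(acc<<6)|0x00=0x80
Byte[14]=92: continuation. acc=(acc<<6)|0x12=0x2012
Completed: cp=U+2012 (starts at byte 12)
Byte[15]=F0: 4-byte lead, need 3 cont bytes. acc=0x0
Byte[16]=92: continuation. acc=(acc<<6)|0x12=0x12
Byte[17]=A4: continuation. acc=(acc<<6)|0x24=0x4A4
Byte[18]=A2: continuation. acc=(acc<<6)|0x22=0x12922
Completed: cp=U+12922 (starts at byte 15)

Answer: 0 3 5 8 12 15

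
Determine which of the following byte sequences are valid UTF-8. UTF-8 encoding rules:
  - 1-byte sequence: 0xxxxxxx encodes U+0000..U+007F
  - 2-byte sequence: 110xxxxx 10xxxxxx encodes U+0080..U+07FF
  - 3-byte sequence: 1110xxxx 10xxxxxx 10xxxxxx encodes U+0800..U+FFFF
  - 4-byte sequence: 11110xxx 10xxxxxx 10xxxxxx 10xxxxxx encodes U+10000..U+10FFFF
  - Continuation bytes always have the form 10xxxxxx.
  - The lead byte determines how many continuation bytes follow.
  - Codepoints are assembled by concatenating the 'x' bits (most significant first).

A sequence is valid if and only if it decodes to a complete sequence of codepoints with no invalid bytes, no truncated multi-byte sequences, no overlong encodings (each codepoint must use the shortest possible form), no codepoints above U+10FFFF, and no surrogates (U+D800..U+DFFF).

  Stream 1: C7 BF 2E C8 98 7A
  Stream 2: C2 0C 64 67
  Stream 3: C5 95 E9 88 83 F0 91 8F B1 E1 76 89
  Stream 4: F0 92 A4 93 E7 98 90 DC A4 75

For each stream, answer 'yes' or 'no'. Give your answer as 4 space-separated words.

Stream 1: decodes cleanly. VALID
Stream 2: error at byte offset 1. INVALID
Stream 3: error at byte offset 10. INVALID
Stream 4: decodes cleanly. VALID

Answer: yes no no yes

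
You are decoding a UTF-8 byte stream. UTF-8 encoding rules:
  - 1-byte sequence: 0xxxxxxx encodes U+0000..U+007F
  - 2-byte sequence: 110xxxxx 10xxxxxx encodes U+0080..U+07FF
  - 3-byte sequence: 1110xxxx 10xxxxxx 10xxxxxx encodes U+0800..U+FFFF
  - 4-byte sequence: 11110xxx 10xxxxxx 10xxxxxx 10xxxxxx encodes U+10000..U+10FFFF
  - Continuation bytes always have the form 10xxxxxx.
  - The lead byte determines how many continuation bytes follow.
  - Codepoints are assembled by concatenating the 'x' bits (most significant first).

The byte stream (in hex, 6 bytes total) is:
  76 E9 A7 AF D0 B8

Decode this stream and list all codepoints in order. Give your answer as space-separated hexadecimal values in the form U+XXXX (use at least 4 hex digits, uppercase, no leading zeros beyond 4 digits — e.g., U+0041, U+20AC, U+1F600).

Answer: U+0076 U+99EF U+0438

Derivation:
Byte[0]=76: 1-byte ASCII. cp=U+0076
Byte[1]=E9: 3-byte lead, need 2 cont bytes. acc=0x9
Byte[2]=A7: continuation. acc=(acc<<6)|0x27=0x267
Byte[3]=AF: continuation. acc=(acc<<6)|0x2F=0x99EF
Completed: cp=U+99EF (starts at byte 1)
Byte[4]=D0: 2-byte lead, need 1 cont bytes. acc=0x10
Byte[5]=B8: continuation. acc=(acc<<6)|0x38=0x438
Completed: cp=U+0438 (starts at byte 4)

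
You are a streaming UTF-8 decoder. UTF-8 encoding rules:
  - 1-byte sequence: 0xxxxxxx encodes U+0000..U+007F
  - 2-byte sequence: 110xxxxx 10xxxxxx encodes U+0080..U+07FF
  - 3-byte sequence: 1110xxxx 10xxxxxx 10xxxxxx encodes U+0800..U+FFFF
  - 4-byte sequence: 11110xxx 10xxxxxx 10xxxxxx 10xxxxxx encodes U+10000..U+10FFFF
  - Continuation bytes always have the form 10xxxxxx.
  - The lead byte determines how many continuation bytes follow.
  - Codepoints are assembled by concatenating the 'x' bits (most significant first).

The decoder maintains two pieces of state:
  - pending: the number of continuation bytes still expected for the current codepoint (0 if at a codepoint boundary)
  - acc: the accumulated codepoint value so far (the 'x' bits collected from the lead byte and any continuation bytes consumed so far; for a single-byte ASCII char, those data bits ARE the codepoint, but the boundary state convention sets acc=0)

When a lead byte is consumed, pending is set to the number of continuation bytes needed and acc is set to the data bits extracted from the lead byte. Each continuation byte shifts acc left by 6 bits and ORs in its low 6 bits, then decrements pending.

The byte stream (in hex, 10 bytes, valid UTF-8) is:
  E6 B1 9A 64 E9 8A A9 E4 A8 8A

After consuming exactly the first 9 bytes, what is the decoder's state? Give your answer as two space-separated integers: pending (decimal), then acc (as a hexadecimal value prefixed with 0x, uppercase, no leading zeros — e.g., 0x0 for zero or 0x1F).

Byte[0]=E6: 3-byte lead. pending=2, acc=0x6
Byte[1]=B1: continuation. acc=(acc<<6)|0x31=0x1B1, pending=1
Byte[2]=9A: continuation. acc=(acc<<6)|0x1A=0x6C5A, pending=0
Byte[3]=64: 1-byte. pending=0, acc=0x0
Byte[4]=E9: 3-byte lead. pending=2, acc=0x9
Byte[5]=8A: continuation. acc=(acc<<6)|0x0A=0x24A, pending=1
Byte[6]=A9: continuation. acc=(acc<<6)|0x29=0x92A9, pending=0
Byte[7]=E4: 3-byte lead. pending=2, acc=0x4
Byte[8]=A8: continuation. acc=(acc<<6)|0x28=0x128, pending=1

Answer: 1 0x128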